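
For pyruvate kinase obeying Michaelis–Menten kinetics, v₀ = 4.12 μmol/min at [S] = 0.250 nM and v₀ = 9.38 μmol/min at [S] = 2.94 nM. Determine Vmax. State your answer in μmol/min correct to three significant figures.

10.6 μmol/min

In reciprocal form, 1/v = (Km/Vmax)·(1/[S]) + 1/Vmax. The two points give (1/[S], 1/v) = (4.000, 0.2427) and (0.3401, 0.1066).
Slope = (0.2427 − 0.1066)/(4.000 − 0.3401) = 0.03719; intercept = 0.2427 − 0.03719×4.000 = 0.09396.
Vmax = 1/intercept = 10.6 μmol/min; Km = slope × Vmax = 0.03719 × 10.6 = 0.396 nM.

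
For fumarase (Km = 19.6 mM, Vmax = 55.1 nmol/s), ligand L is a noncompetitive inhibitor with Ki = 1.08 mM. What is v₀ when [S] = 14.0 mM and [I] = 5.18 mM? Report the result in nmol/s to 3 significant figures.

3.96 nmol/s

α = 1 + [I]/Ki = 1 + 5.18/1.08 = 5.796.
For a noncompetitive inhibitor, Vmax is reduced to Vmax/α while Km is unchanged: Km,app = 19.6 mM, Vmax,app = 9.51 nmol/s.
v = Vmax,app·[S]/(Km,app + [S]) = 9.51 × 14.0/(19.6 + 14.0) = 3.96 nmol/s.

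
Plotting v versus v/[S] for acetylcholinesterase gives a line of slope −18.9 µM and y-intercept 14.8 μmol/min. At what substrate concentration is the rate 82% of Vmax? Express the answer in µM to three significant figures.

The Eadie–Hofstee slope gives Km = 18.9 µM (slope = −Km).
v/Vmax = [S]/(Km+[S]) = 0.82 ⇒ [S] = Km·0.82/(1−0.82) = 18.9 × 4.556 = 86.1 µM.

86.1 µM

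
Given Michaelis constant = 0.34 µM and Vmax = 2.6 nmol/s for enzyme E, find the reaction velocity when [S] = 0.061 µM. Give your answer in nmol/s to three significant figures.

v = Vmax·[S]/(Km + [S]) = 2.6 × 0.061 / (0.34 + 0.061)
  = 0.1586 / 0.4010 = 0.396 nmol/s.

0.396 nmol/s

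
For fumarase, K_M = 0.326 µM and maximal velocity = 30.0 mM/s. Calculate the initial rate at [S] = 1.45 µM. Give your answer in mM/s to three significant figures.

24.5 mM/s

v = Vmax·[S]/(Km + [S]) = 30.0 × 1.45 / (0.326 + 1.45)
  = 43.50 / 1.776 = 24.5 mM/s.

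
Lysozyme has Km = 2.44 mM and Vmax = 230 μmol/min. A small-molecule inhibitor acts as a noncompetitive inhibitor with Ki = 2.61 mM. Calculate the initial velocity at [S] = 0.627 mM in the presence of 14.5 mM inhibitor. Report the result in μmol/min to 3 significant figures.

α = 1 + [I]/Ki = 1 + 14.5/2.61 = 6.556.
For a noncompetitive inhibitor, Vmax is reduced to Vmax/α while Km is unchanged: Km,app = 2.44 mM, Vmax,app = 35.1 μmol/min.
v = Vmax,app·[S]/(Km,app + [S]) = 35.1 × 0.627/(2.44 + 0.627) = 7.17 μmol/min.

7.17 μmol/min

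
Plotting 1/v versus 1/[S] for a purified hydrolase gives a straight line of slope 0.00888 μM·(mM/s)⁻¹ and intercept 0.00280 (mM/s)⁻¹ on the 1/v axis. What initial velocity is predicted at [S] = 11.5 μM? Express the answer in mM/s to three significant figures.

The y-intercept is 1/Vmax, so Vmax = 1/0.00280 = 357 mM/s.
The slope is Km/Vmax, so Km = 0.00888 × 357 = 3.17 μM.
Then v = 357 × 11.5/(3.17 + 11.5) = 280 mM/s.

280 mM/s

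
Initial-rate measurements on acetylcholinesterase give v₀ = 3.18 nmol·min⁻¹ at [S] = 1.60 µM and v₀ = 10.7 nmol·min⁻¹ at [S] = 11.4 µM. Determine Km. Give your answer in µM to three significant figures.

In reciprocal form, 1/v = (Km/Vmax)·(1/[S]) + 1/Vmax. The two points give (1/[S], 1/v) = (0.6250, 0.3145) and (0.08772, 0.09346).
Slope = (0.3145 − 0.09346)/(0.6250 − 0.08772) = 0.4113; intercept = 0.3145 − 0.4113×0.6250 = 0.05738.
Vmax = 1/intercept = 17.4 nmol·min⁻¹; Km = slope × Vmax = 0.4113 × 17.4 = 7.17 µM.

7.17 µM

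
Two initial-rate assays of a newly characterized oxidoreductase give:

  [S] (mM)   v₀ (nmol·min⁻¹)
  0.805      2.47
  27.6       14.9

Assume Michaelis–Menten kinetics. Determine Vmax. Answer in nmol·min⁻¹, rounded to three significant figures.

17.6 nmol·min⁻¹

From v = Vmax[S]/(Km+[S]), each point gives Vmax = v(Km+[S])/[S].
Equating: 2.47(Km+0.805)/0.805 = 14.9(Km+27.6)/27.6.
3.068·Km + 2.47 = 0.5399·Km + 14.9, so (3.068 − 0.5399)·Km = 14.9 − 2.47.
Km = 12.43/2.528 = 4.92 mM; then Vmax = 2.47(4.92+0.805)/0.805 = 17.6 nmol·min⁻¹.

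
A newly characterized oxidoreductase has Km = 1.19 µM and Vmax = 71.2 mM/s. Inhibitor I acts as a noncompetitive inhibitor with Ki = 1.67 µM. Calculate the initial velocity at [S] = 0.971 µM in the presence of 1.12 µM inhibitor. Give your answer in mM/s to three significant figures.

19.1 mM/s

With α = 1 + [I]/Ki = 1 + 1.12/1.67 = 1.671, the noncompetitive rate law is v = (Vmax/α)·[S] / (Km + [S]).
v = (71.2/1.671)×0.971 / (1.19 + 0.971) = 41.38/2.161 = 19.1 mM/s.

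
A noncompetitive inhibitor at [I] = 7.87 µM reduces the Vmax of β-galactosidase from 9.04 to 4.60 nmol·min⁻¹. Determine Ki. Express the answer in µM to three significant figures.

8.15 µM

Noncompetitive: Vmax,app = Vmax/α with α = 1 + [I]/Ki.
α = Vmax/Vmax,app = 9.04/4.60 = 1.965.
Ki = [I]/(α − 1) = 7.87/0.9652 = 8.15 µM.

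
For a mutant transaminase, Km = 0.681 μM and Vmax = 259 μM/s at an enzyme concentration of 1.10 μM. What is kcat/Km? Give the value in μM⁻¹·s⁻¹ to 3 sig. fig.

kcat = Vmax/[E]total = 259/1.10 = 235 s⁻¹.
kcat/Km = 235/0.681 = 346 μM⁻¹·s⁻¹.

346 μM⁻¹·s⁻¹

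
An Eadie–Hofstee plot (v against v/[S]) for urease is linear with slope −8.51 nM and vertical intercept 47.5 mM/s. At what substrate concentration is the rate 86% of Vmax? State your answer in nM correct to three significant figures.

The Eadie–Hofstee slope gives Km = 8.51 nM (slope = −Km).
v/Vmax = [S]/(Km+[S]) = 0.86 ⇒ [S] = Km·0.86/(1−0.86) = 8.51 × 6.143 = 52.3 nM.

52.3 nM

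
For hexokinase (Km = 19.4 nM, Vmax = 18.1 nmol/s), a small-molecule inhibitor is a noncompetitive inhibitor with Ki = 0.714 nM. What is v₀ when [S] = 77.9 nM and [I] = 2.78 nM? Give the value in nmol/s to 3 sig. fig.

With α = 1 + [I]/Ki = 1 + 2.78/0.714 = 4.894, the noncompetitive rate law is v = (Vmax/α)·[S] / (Km + [S]).
v = (18.1/4.894)×77.9 / (19.4 + 77.9) = 288.1/97.30 = 2.96 nmol/s.

2.96 nmol/s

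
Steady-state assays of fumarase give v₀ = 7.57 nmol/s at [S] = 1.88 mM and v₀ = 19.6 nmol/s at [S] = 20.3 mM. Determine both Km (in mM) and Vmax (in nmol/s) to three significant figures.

From v = Vmax[S]/(Km+[S]), each point gives Vmax = v(Km+[S])/[S].
Equating: 7.57(Km+1.88)/1.88 = 19.6(Km+20.3)/20.3.
4.027·Km + 7.57 = 0.9655·Km + 19.6, so (4.027 − 0.9655)·Km = 19.6 − 7.57.
Km = 12.03/3.061 = 3.93 mM; then Vmax = 7.57(3.93+1.88)/1.88 = 23.4 nmol/s.

Km = 3.93 mM; Vmax = 23.4 nmol/s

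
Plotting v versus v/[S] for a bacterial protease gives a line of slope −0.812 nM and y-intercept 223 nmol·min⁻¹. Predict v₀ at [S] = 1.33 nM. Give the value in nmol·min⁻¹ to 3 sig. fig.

In the Eadie–Hofstee form v = Vmax − Km·(v/[S]), the slope is −Km and the intercept is Vmax, so Km = 0.812 nM and Vmax = 223 nmol·min⁻¹.
v = 223 × 1.33/(0.812 + 1.33) = 138 nmol·min⁻¹.

138 nmol·min⁻¹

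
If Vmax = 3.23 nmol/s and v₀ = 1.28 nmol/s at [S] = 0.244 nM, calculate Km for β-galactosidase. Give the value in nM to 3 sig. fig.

v/Vmax = 1.28/3.23 = 0.3963 = [S]/(Km+[S]).
So Km + [S] = [S]/0.3963 = 0.6157 nM, giving Km = 0.6157 − 0.244 = 0.372 nM.

0.372 nM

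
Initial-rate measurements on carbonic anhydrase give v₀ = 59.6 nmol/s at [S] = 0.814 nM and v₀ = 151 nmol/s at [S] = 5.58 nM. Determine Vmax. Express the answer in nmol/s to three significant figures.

205 nmol/s

In reciprocal form, 1/v = (Km/Vmax)·(1/[S]) + 1/Vmax. The two points give (1/[S], 1/v) = (1.229, 0.01678) and (0.1792, 0.006623).
Slope = (0.01678 − 0.006623)/(1.229 − 0.1792) = 0.009679; intercept = 0.01678 − 0.009679×1.229 = 0.004888.
Vmax = 1/intercept = 205 nmol/s; Km = slope × Vmax = 0.009679 × 205 = 1.98 nM.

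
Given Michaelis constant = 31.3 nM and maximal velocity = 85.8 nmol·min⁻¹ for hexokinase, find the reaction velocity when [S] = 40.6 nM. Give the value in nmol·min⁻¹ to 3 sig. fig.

48.4 nmol·min⁻¹

[S]/(Km+[S]) = 40.6/71.90 = 0.5647, the fractional saturation.
v = 0.5647 × Vmax = 0.5647 × 85.8 = 48.4 nmol·min⁻¹.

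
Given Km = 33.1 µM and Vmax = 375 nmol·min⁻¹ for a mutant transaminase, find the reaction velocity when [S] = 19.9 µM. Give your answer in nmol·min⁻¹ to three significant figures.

141 nmol·min⁻¹

[S]/(Km+[S]) = 19.9/53.00 = 0.3755, the fractional saturation.
v = 0.3755 × Vmax = 0.3755 × 375 = 141 nmol·min⁻¹.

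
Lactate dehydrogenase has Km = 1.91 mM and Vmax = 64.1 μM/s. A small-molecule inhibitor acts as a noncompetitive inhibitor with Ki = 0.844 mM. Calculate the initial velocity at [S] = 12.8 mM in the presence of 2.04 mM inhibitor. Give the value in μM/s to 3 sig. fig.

With α = 1 + [I]/Ki = 1 + 2.04/0.844 = 3.417, the noncompetitive rate law is v = (Vmax/α)·[S] / (Km + [S]).
v = (64.1/3.417)×12.8 / (1.91 + 12.8) = 240.1/14.71 = 16.3 μM/s.

16.3 μM/s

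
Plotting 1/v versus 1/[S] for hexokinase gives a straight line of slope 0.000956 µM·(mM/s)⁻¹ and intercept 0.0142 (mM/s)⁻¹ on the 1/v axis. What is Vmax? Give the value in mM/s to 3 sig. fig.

The y-intercept of a Lineweaver–Burk plot equals 1/Vmax, so Vmax = 1/0.0142 = 70.4 mM/s.

70.4 mM/s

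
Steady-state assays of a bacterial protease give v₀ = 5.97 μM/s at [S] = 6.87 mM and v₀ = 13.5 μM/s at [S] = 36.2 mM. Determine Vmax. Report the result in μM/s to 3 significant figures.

19.2 μM/s

In reciprocal form, 1/v = (Km/Vmax)·(1/[S]) + 1/Vmax. The two points give (1/[S], 1/v) = (0.1456, 0.1675) and (0.02762, 0.07407).
Slope = (0.1675 − 0.07407)/(0.1456 − 0.02762) = 0.7922; intercept = 0.1675 − 0.7922×0.1456 = 0.05219.
Vmax = 1/intercept = 19.2 μM/s; Km = slope × Vmax = 0.7922 × 19.2 = 15.2 mM.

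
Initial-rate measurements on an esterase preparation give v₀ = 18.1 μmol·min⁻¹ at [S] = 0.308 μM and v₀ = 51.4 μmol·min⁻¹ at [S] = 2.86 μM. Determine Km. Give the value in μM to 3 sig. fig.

In reciprocal form, 1/v = (Km/Vmax)·(1/[S]) + 1/Vmax. The two points give (1/[S], 1/v) = (3.247, 0.05525) and (0.3497, 0.01946).
Slope = (0.05525 − 0.01946)/(3.247 − 0.3497) = 0.01235; intercept = 0.05525 − 0.01235×3.247 = 0.01514.
Vmax = 1/intercept = 66.1 μmol·min⁻¹; Km = slope × Vmax = 0.01235 × 66.1 = 0.816 μM.

0.816 μM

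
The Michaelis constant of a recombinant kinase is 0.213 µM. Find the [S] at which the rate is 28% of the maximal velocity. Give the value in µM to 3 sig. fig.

v/Vmax = [S]/(Km+[S]) = 0.28, so [S] = Km·0.28/(1 − 0.28) = 0.213 × 0.3889.
[S] = 0.0828 µM.

0.0828 µM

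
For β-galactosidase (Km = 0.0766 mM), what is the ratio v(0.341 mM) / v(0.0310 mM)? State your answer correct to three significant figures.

The fractional saturations are [S]/(Km+[S]) = 0.0310/0.1076 = 0.2881 and 0.341/0.4176 = 0.8166.
v₂/v₁ is just their ratio: 0.8166/0.2881 = 2.83.

2.83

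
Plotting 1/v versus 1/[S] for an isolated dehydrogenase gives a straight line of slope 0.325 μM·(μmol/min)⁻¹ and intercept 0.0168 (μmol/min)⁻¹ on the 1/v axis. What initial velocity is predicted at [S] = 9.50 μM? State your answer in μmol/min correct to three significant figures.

19.6 μmol/min

The y-intercept is 1/Vmax, so Vmax = 1/0.0168 = 59.5 μmol/min.
The slope is Km/Vmax, so Km = 0.325 × 59.5 = 19.3 μM.
Then v = 59.5 × 9.50/(19.3 + 9.50) = 19.6 μmol/min.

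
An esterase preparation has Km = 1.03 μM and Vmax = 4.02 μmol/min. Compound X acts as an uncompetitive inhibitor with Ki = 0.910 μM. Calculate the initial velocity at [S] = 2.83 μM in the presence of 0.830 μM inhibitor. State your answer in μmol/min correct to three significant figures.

1.77 μmol/min

α = 1 + [I]/Ki = 1 + 0.830/0.910 = 1.912.
For an uncompetitive inhibitor, both parameters are divided by α, giving Vmax/α and Km/α: Km,app = 0.539 μM, Vmax,app = 2.10 μmol/min.
v = Vmax,app·[S]/(Km,app + [S]) = 2.10 × 2.83/(0.539 + 2.83) = 1.77 μmol/min.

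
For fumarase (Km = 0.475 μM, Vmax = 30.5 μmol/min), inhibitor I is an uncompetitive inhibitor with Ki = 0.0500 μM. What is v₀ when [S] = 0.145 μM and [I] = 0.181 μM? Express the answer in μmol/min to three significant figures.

α = 1 + [I]/Ki = 1 + 0.181/0.0500 = 4.620.
For an uncompetitive inhibitor, both parameters are divided by α, giving Vmax/α and Km/α: Km,app = 0.103 μM, Vmax,app = 6.60 μmol/min.
v = Vmax,app·[S]/(Km,app + [S]) = 6.60 × 0.145/(0.103 + 0.145) = 3.86 μmol/min.

3.86 μmol/min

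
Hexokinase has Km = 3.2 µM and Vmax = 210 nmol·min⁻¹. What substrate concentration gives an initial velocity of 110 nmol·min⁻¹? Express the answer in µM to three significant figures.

Rearranging v = Vmax[S]/(Km+[S]) gives [S] = Km·v/(Vmax − v).
[S] = 3.2 × 110 / (210 − 110) = 352.0/100.0 = 3.52 µM.

3.52 µM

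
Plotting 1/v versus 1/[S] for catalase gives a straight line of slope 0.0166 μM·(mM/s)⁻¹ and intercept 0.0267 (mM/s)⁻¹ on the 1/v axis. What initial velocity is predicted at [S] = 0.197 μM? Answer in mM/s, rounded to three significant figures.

The y-intercept is 1/Vmax, so Vmax = 1/0.0267 = 37.5 mM/s.
The slope is Km/Vmax, so Km = 0.0166 × 37.5 = 0.622 μM.
Then v = 37.5 × 0.197/(0.622 + 0.197) = 9.01 mM/s.

9.01 mM/s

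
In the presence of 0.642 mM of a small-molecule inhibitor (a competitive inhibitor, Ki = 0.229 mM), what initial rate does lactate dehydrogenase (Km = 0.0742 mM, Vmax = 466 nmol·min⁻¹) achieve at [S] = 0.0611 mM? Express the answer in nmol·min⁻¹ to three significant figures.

α = 1 + [I]/Ki = 1 + 0.642/0.229 = 3.803.
For a competitive inhibitor, Vmax is unchanged and the apparent Km becomes α·Km: Km,app = 0.282 mM, Vmax,app = 466 nmol·min⁻¹.
v = Vmax,app·[S]/(Km,app + [S]) = 466 × 0.0611/(0.282 + 0.0611) = 82.9 nmol·min⁻¹.

82.9 nmol·min⁻¹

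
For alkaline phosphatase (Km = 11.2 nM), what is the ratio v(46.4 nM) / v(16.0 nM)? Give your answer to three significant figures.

Since Vmax cancels, v₂/v₁ = [S]₂(Km+[S]₁) / [S]₁(Km+[S]₂).
= 46.4×(11.2+16.0) / (16.0×(11.2+46.4)) = 1262/921.6 = 1.37.

1.37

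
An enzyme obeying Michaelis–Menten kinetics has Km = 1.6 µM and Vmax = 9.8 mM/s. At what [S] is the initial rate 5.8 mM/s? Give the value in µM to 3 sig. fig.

2.32 µM

The required fractional saturation is v/Vmax = 5.8/9.8 = 0.5918.
Then [S]/(Km+[S]) = 0.5918 ⇒ [S] = 1.6 × 0.5918/(1 − 0.5918) = 2.32 µM.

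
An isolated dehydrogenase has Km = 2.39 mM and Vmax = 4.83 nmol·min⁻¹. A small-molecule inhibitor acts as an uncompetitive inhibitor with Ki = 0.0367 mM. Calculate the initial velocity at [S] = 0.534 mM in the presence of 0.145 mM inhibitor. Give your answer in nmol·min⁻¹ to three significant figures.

α = 1 + [I]/Ki = 1 + 0.145/0.0367 = 4.951.
For an uncompetitive inhibitor, both parameters are divided by α, giving Vmax/α and Km/α: Km,app = 0.483 mM, Vmax,app = 0.976 nmol·min⁻¹.
v = Vmax,app·[S]/(Km,app + [S]) = 0.976 × 0.534/(0.483 + 0.534) = 0.512 nmol·min⁻¹.

0.512 nmol·min⁻¹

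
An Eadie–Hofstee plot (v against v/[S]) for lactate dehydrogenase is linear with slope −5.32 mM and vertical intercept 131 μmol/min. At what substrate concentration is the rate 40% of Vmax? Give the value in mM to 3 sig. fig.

3.55 mM

The Eadie–Hofstee slope gives Km = 5.32 mM (slope = −Km).
v/Vmax = [S]/(Km+[S]) = 0.4 ⇒ [S] = Km·0.4/(1−0.4) = 5.32 × 0.6667 = 3.55 mM.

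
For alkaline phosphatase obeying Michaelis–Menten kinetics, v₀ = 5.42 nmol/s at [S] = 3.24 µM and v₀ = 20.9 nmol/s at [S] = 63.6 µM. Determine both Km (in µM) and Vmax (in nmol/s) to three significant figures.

Km = 11.5 µM; Vmax = 24.7 nmol/s

From v = Vmax[S]/(Km+[S]), each point gives Vmax = v(Km+[S])/[S].
Equating: 5.42(Km+3.24)/3.24 = 20.9(Km+63.6)/63.6.
1.673·Km + 5.42 = 0.3286·Km + 20.9, so (1.673 − 0.3286)·Km = 20.9 − 5.42.
Km = 15.48/1.344 = 11.5 µM; then Vmax = 5.42(11.5+3.24)/3.24 = 24.7 nmol/s.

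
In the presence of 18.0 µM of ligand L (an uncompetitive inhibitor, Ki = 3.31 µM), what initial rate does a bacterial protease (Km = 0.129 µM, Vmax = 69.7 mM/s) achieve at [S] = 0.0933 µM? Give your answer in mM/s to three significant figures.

8.91 mM/s

With α = 1 + [I]/Ki = 1 + 18.0/3.31 = 6.438, the uncompetitive rate law is v = (Vmax/α)·[S] / (Km/α + [S]).
v = (69.7/6.438)×0.0933 / (0.129/6.438 + 0.0933) = 1.010/0.1133 = 8.91 mM/s.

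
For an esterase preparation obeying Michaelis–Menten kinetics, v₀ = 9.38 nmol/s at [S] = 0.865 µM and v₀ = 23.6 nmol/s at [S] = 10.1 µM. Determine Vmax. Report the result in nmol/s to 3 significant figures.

27.5 nmol/s

In reciprocal form, 1/v = (Km/Vmax)·(1/[S]) + 1/Vmax. The two points give (1/[S], 1/v) = (1.156, 0.1066) and (0.09901, 0.04237).
Slope = (0.1066 − 0.04237)/(1.156 − 0.09901) = 0.06077; intercept = 0.1066 − 0.06077×1.156 = 0.03636.
Vmax = 1/intercept = 27.5 nmol/s; Km = slope × Vmax = 0.06077 × 27.5 = 1.67 µM.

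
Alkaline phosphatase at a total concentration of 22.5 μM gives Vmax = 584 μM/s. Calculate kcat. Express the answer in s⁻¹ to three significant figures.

kcat = Vmax/[E]total = 584 μM/s / 22.5 μM = 26.0 s⁻¹.

26.0 s⁻¹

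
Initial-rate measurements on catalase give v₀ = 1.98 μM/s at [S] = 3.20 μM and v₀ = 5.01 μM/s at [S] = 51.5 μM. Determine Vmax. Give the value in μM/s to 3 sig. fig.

In reciprocal form, 1/v = (Km/Vmax)·(1/[S]) + 1/Vmax. The two points give (1/[S], 1/v) = (0.3125, 0.5051) and (0.01942, 0.1996).
Slope = (0.5051 − 0.1996)/(0.3125 − 0.01942) = 1.042; intercept = 0.5051 − 1.042×0.3125 = 0.1794.
Vmax = 1/intercept = 5.58 μM/s; Km = slope × Vmax = 1.042 × 5.58 = 5.81 μM.

5.58 μM/s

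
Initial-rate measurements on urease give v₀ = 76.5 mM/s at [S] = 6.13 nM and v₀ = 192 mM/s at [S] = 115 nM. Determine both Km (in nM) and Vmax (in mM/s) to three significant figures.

From v = Vmax[S]/(Km+[S]), each point gives Vmax = v(Km+[S])/[S].
Equating: 76.5(Km+6.13)/6.13 = 192(Km+115)/115.
12.48·Km + 76.5 = 1.670·Km + 192, so (12.48 − 1.670)·Km = 192 − 76.5.
Km = 115.5/10.81 = 10.7 nM; then Vmax = 76.5(10.7+6.13)/6.13 = 210 mM/s.

Km = 10.7 nM; Vmax = 210 mM/s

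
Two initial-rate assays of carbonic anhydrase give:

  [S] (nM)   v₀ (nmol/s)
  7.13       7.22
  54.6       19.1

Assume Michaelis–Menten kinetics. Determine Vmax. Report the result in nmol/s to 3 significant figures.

25.4 nmol/s

In reciprocal form, 1/v = (Km/Vmax)·(1/[S]) + 1/Vmax. The two points give (1/[S], 1/v) = (0.1403, 0.1385) and (0.01832, 0.05236).
Slope = (0.1385 − 0.05236)/(0.1403 − 0.01832) = 0.7065; intercept = 0.1385 − 0.7065×0.1403 = 0.03942.
Vmax = 1/intercept = 25.4 nmol/s; Km = slope × Vmax = 0.7065 × 25.4 = 17.9 nM.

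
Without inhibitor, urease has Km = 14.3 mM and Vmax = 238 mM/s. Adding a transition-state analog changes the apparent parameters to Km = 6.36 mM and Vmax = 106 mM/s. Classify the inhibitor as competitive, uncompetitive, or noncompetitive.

uncompetitive

Both Km and Vmax decrease by the same factor (~2.25-fold) — characteristic of uncompetitive inhibition.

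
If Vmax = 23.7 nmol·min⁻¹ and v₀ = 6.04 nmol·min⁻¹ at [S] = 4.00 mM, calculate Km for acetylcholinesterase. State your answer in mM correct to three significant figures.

From v = Vmax[S]/(Km+[S]), Km = [S](Vmax − v)/v.
Km = 4.00 × (23.7 − 6.04) / 6.04 = 70.64/6.04 = 11.7 mM.

11.7 mM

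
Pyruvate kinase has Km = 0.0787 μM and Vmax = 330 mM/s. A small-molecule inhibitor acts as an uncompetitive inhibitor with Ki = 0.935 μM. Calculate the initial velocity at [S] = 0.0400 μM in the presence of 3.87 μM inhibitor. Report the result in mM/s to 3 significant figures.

With α = 1 + [I]/Ki = 1 + 3.87/0.935 = 5.139, the uncompetitive rate law is v = (Vmax/α)·[S] / (Km/α + [S]).
v = (330/5.139)×0.0400 / (0.0787/5.139 + 0.0400) = 2.569/0.05531 = 46.4 mM/s.

46.4 mM/s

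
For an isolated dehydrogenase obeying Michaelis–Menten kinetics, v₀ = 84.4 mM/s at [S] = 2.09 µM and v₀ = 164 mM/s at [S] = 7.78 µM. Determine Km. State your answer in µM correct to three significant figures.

4.12 µM

From v = Vmax[S]/(Km+[S]), each point gives Vmax = v(Km+[S])/[S].
Equating: 84.4(Km+2.09)/2.09 = 164(Km+7.78)/7.78.
40.38·Km + 84.4 = 21.08·Km + 164, so (40.38 − 21.08)·Km = 164 − 84.4.
Km = 79.60/19.30 = 4.12 µM; then Vmax = 84.4(4.12+2.09)/2.09 = 251 mM/s.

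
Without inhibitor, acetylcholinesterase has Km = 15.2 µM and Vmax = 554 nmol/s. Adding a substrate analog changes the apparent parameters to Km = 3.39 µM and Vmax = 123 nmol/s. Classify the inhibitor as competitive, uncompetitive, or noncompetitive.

uncompetitive

Both Km and Vmax decrease by the same factor (~4.49-fold) — characteristic of uncompetitive inhibition.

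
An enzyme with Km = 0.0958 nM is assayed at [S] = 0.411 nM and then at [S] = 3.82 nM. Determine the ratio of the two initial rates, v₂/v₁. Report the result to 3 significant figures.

1.20

The fractional saturations are [S]/(Km+[S]) = 0.411/0.5068 = 0.8110 and 3.82/3.916 = 0.9755.
v₂/v₁ is just their ratio: 0.9755/0.8110 = 1.20.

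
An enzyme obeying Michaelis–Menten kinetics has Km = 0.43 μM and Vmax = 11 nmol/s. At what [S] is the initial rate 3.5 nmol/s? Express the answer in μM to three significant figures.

Rearranging v = Vmax[S]/(Km+[S]) gives [S] = Km·v/(Vmax − v).
[S] = 0.43 × 3.5 / (11 − 3.5) = 1.505/7.500 = 0.201 μM.

0.201 μM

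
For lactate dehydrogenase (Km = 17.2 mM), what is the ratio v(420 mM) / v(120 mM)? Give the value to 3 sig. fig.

1.10

The fractional saturations are [S]/(Km+[S]) = 120/137.2 = 0.8746 and 420/437.2 = 0.9607.
v₂/v₁ is just their ratio: 0.9607/0.8746 = 1.10.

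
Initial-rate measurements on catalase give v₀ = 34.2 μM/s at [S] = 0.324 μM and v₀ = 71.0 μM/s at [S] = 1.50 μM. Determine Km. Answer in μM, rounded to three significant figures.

In reciprocal form, 1/v = (Km/Vmax)·(1/[S]) + 1/Vmax. The two points give (1/[S], 1/v) = (3.086, 0.02924) and (0.6667, 0.01408).
Slope = (0.02924 − 0.01408)/(3.086 − 0.6667) = 0.006263; intercept = 0.02924 − 0.006263×3.086 = 0.009909.
Vmax = 1/intercept = 101 μM/s; Km = slope × Vmax = 0.006263 × 101 = 0.632 μM.

0.632 μM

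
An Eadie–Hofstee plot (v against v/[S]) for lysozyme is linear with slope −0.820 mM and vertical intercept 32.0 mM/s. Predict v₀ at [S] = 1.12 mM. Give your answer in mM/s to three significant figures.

18.5 mM/s

In the Eadie–Hofstee form v = Vmax − Km·(v/[S]), the slope is −Km and the intercept is Vmax, so Km = 0.820 mM and Vmax = 32.0 mM/s.
v = 32.0 × 1.12/(0.820 + 1.12) = 18.5 mM/s.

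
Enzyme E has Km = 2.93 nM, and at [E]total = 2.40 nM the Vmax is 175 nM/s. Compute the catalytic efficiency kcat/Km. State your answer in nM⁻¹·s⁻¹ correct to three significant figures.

24.9 nM⁻¹·s⁻¹

kcat = Vmax/[E]total = 175/2.40 = 72.9 s⁻¹.
kcat/Km = 72.9/2.93 = 24.9 nM⁻¹·s⁻¹.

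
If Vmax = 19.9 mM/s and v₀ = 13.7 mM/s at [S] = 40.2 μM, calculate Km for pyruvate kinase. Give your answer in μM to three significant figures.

18.2 μM

From v = Vmax[S]/(Km+[S]), Km = [S](Vmax − v)/v.
Km = 40.2 × (19.9 − 13.7) / 13.7 = 249.2/13.7 = 18.2 μM.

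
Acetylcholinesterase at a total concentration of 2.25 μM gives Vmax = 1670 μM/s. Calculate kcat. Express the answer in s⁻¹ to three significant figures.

742 s⁻¹

kcat = Vmax/[E]total = 1670 μM/s / 2.25 μM = 742 s⁻¹.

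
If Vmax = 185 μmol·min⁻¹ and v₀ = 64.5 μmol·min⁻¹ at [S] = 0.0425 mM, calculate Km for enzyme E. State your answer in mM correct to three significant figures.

0.0794 mM

v/Vmax = 64.5/185 = 0.3486 = [S]/(Km+[S]).
So Km + [S] = [S]/0.3486 = 0.1219 mM, giving Km = 0.1219 − 0.0425 = 0.0794 mM.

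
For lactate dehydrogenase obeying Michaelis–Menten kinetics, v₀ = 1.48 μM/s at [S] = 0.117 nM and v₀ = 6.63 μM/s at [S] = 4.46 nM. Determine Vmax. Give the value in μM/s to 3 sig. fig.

7.32 μM/s

In reciprocal form, 1/v = (Km/Vmax)·(1/[S]) + 1/Vmax. The two points give (1/[S], 1/v) = (8.547, 0.6757) and (0.2242, 0.1508).
Slope = (0.6757 − 0.1508)/(8.547 − 0.2242) = 0.06306; intercept = 0.6757 − 0.06306×8.547 = 0.1367.
Vmax = 1/intercept = 7.32 μM/s; Km = slope × Vmax = 0.06306 × 7.32 = 0.461 nM.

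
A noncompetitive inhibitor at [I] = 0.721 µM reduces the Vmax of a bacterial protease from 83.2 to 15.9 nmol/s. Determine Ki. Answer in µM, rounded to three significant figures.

Noncompetitive: Vmax,app = Vmax/α with α = 1 + [I]/Ki.
α = Vmax/Vmax,app = 83.2/15.9 = 5.233.
Since α = 1 + [I]/Ki, [I]/Ki = 5.233 − 1 = 4.233 and Ki = 0.721/4.233 = 0.170 µM.

0.170 µM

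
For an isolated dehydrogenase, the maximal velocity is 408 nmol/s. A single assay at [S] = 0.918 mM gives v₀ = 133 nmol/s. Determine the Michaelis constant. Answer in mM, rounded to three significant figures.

1.90 mM

v/Vmax = 133/408 = 0.3260 = [S]/(Km+[S]).
So Km + [S] = [S]/0.3260 = 2.816 mM, giving Km = 2.816 − 0.918 = 1.90 mM.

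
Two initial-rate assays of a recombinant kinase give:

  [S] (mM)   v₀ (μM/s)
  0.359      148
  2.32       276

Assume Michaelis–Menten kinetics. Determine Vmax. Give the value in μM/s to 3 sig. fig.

328 μM/s

From v = Vmax[S]/(Km+[S]), each point gives Vmax = v(Km+[S])/[S].
Equating: 148(Km+0.359)/0.359 = 276(Km+2.32)/2.32.
412.3·Km + 148 = 119.0·Km + 276, so (412.3 − 119.0)·Km = 276 − 148.
Km = 128.0/293.3 = 0.436 mM; then Vmax = 148(0.436+0.359)/0.359 = 328 μM/s.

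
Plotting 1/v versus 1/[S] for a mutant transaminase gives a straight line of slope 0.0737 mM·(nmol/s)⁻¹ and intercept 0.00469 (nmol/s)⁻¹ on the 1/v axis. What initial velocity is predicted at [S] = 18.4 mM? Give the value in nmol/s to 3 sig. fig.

The y-intercept is 1/Vmax, so Vmax = 1/0.00469 = 213 nmol/s.
The slope is Km/Vmax, so Km = 0.0737 × 213 = 15.7 mM.
Then v = 213 × 18.4/(15.7 + 18.4) = 115 nmol/s.

115 nmol/s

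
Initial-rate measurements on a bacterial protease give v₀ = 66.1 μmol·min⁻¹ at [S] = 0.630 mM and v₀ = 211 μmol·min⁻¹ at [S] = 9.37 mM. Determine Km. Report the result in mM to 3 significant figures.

1.76 mM

From v = Vmax[S]/(Km+[S]), each point gives Vmax = v(Km+[S])/[S].
Equating: 66.1(Km+0.630)/0.630 = 211(Km+9.37)/9.37.
104.9·Km + 66.1 = 22.52·Km + 211, so (104.9 − 22.52)·Km = 211 − 66.1.
Km = 144.9/82.40 = 1.76 mM; then Vmax = 66.1(1.76+0.630)/0.630 = 251 μmol·min⁻¹.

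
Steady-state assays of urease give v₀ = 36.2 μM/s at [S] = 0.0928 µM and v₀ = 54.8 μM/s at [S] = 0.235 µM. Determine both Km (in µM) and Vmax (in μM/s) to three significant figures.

In reciprocal form, 1/v = (Km/Vmax)·(1/[S]) + 1/Vmax. The two points give (1/[S], 1/v) = (10.78, 0.02762) and (4.255, 0.01825).
Slope = (0.02762 − 0.01825)/(10.78 − 4.255) = 0.001438; intercept = 0.02762 − 0.001438×10.78 = 0.01213.
Vmax = 1/intercept = 82.4 μM/s; Km = slope × Vmax = 0.001438 × 82.4 = 0.119 µM.

Km = 0.119 µM; Vmax = 82.4 μM/s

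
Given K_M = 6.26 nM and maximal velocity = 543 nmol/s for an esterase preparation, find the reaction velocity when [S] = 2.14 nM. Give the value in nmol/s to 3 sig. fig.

v = Vmax·[S]/(Km + [S]) = 543 × 2.14 / (6.26 + 2.14)
  = 1162 / 8.400 = 138 nmol/s.

138 nmol/s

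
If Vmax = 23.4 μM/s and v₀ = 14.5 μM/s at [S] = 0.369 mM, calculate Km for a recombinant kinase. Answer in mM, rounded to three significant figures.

v/Vmax = 14.5/23.4 = 0.6197 = [S]/(Km+[S]).
So Km + [S] = [S]/0.6197 = 0.5955 mM, giving Km = 0.5955 − 0.369 = 0.226 mM.

0.226 mM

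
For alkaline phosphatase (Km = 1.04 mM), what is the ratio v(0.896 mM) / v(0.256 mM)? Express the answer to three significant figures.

2.34

The fractional saturations are [S]/(Km+[S]) = 0.256/1.296 = 0.1975 and 0.896/1.936 = 0.4628.
v₂/v₁ is just their ratio: 0.4628/0.1975 = 2.34.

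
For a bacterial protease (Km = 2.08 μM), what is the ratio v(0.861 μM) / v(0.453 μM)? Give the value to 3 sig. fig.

1.64

Since Vmax cancels, v₂/v₁ = [S]₂(Km+[S]₁) / [S]₁(Km+[S]₂).
= 0.861×(2.08+0.453) / (0.453×(2.08+0.861)) = 2.181/1.332 = 1.64.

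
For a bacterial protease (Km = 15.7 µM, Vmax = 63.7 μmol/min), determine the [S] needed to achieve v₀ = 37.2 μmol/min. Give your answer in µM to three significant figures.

The required fractional saturation is v/Vmax = 37.2/63.7 = 0.5840.
Then [S]/(Km+[S]) = 0.5840 ⇒ [S] = 15.7 × 0.5840/(1 − 0.5840) = 22.0 µM.

22.0 µM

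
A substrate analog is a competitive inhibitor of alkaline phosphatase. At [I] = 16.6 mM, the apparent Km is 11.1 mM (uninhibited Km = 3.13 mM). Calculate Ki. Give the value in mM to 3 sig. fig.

Competitive: Km,app = α·Km with α = 1 + [I]/Ki.
α = Km,app/Km = 11.1/3.13 = 3.546.
Since α = 1 + [I]/Ki, [I]/Ki = 3.546 − 1 = 2.546 and Ki = 16.6/2.546 = 6.52 mM.

6.52 mM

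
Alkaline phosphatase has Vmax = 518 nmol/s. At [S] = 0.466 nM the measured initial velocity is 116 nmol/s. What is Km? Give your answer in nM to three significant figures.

1.61 nM

From v = Vmax[S]/(Km+[S]), Km = [S](Vmax − v)/v.
Km = 0.466 × (518 − 116) / 116 = 187.3/116 = 1.61 nM.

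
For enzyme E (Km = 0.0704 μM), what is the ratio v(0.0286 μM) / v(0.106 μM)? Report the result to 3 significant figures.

0.481

The fractional saturations are [S]/(Km+[S]) = 0.106/0.1764 = 0.6009 and 0.0286/0.09900 = 0.2889.
v₂/v₁ is just their ratio: 0.2889/0.6009 = 0.481.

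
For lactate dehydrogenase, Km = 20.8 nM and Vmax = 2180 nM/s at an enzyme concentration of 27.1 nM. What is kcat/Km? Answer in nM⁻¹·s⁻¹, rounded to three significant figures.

kcat = Vmax/[E]total = 2180/27.1 = 80.4 s⁻¹.
kcat/Km = 80.4/20.8 = 3.87 nM⁻¹·s⁻¹.

3.87 nM⁻¹·s⁻¹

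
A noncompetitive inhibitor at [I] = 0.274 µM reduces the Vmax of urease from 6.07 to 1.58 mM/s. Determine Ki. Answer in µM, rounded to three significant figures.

Noncompetitive: Vmax,app = Vmax/α with α = 1 + [I]/Ki.
α = Vmax/Vmax,app = 6.07/1.58 = 3.842.
Since α = 1 + [I]/Ki, [I]/Ki = 3.842 − 1 = 2.842 and Ki = 0.274/2.842 = 0.0964 µM.

0.0964 µM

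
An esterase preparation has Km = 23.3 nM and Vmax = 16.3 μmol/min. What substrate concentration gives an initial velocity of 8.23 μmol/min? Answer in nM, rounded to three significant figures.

23.8 nM

The required fractional saturation is v/Vmax = 8.23/16.3 = 0.5049.
Then [S]/(Km+[S]) = 0.5049 ⇒ [S] = 23.3 × 0.5049/(1 − 0.5049) = 23.8 nM.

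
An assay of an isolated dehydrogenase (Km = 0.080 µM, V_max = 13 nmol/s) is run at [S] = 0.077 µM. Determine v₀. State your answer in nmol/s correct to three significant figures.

v = Vmax·[S]/(Km + [S]) = 13 × 0.077 / (0.080 + 0.077)
  = 1.001 / 0.1570 = 6.38 nmol/s.

6.38 nmol/s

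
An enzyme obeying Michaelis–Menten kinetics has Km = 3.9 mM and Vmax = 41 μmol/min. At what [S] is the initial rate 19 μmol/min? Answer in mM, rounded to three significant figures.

Rearranging v = Vmax[S]/(Km+[S]) gives [S] = Km·v/(Vmax − v).
[S] = 3.9 × 19 / (41 − 19) = 74.10/22.00 = 3.37 mM.

3.37 mM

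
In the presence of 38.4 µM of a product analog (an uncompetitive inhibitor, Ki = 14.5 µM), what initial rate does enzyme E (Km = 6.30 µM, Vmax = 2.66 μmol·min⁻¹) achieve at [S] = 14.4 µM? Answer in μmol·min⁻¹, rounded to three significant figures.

0.651 μmol·min⁻¹

With α = 1 + [I]/Ki = 1 + 38.4/14.5 = 3.648, the uncompetitive rate law is v = (Vmax/α)·[S] / (Km/α + [S]).
v = (2.66/3.648)×14.4 / (6.30/3.648 + 14.4) = 10.50/16.13 = 0.651 μmol·min⁻¹.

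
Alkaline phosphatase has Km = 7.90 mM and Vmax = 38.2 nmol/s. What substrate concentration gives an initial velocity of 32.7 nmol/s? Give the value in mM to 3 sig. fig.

47.0 mM

Rearranging v = Vmax[S]/(Km+[S]) gives [S] = Km·v/(Vmax − v).
[S] = 7.90 × 32.7 / (38.2 − 32.7) = 258.3/5.500 = 47.0 mM.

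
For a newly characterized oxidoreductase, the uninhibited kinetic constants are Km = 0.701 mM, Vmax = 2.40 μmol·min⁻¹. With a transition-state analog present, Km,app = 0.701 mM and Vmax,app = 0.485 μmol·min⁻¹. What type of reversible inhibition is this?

noncompetitive

Vmax decreases (2.40 → 0.485 μmol·min⁻¹) while Km is unchanged — pure noncompetitive inhibition.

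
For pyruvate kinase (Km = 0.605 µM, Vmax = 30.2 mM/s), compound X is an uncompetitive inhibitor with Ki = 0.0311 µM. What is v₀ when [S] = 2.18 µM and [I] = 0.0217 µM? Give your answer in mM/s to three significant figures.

With α = 1 + [I]/Ki = 1 + 0.0217/0.0311 = 1.698, the uncompetitive rate law is v = (Vmax/α)·[S] / (Km/α + [S]).
v = (30.2/1.698)×2.18 / (0.605/1.698 + 2.18) = 38.78/2.536 = 15.3 mM/s.

15.3 mM/s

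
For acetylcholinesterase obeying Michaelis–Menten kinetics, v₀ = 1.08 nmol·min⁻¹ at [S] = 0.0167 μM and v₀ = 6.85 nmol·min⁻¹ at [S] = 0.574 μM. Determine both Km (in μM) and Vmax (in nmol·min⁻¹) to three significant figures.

From v = Vmax[S]/(Km+[S]), each point gives Vmax = v(Km+[S])/[S].
Equating: 1.08(Km+0.0167)/0.0167 = 6.85(Km+0.574)/0.574.
64.67·Km + 1.08 = 11.93·Km + 6.85, so (64.67 − 11.93)·Km = 6.85 − 1.08.
Km = 5.770/52.74 = 0.109 μM; then Vmax = 1.08(0.109+0.0167)/0.0167 = 8.16 nmol·min⁻¹.

Km = 0.109 μM; Vmax = 8.16 nmol·min⁻¹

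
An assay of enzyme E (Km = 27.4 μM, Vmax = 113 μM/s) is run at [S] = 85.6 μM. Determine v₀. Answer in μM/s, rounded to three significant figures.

85.6 μM/s

[S]/(Km+[S]) = 85.6/113.0 = 0.7575, the fractional saturation.
v = 0.7575 × Vmax = 0.7575 × 113 = 85.6 μM/s.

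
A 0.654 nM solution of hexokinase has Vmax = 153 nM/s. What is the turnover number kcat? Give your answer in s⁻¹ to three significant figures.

234 s⁻¹

kcat = Vmax/[E]total = 153 nM/s / 0.654 nM = 234 s⁻¹.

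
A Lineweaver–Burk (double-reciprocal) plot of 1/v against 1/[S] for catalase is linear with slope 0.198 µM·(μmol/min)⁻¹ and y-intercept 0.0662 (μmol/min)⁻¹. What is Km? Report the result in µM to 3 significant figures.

2.99 µM

y-intercept = 1/Vmax ⇒ Vmax = 15.1 μmol/min; slope = Km/Vmax ⇒ Km = slope × Vmax.
Km = 0.198 × 15.1 = 2.99 µM.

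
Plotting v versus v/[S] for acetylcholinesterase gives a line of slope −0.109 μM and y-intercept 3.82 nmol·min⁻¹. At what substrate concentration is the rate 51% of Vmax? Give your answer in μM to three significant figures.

0.113 μM

The Eadie–Hofstee slope gives Km = 0.109 μM (slope = −Km).
v/Vmax = [S]/(Km+[S]) = 0.51 ⇒ [S] = Km·0.51/(1−0.51) = 0.109 × 1.041 = 0.113 μM.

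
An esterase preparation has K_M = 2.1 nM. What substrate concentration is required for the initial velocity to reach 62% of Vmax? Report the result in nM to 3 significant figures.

3.43 nM

v/Vmax = [S]/(Km+[S]) = 0.62, so [S] = Km·0.62/(1 − 0.62) = 2.1 × 1.632.
[S] = 3.43 nM.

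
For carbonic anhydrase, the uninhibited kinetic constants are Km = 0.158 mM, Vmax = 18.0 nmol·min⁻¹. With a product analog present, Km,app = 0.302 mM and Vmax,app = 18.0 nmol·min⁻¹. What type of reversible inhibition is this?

Km increases (0.158 → 0.302 mM) while Vmax is unchanged — the hallmark of competitive inhibition.

competitive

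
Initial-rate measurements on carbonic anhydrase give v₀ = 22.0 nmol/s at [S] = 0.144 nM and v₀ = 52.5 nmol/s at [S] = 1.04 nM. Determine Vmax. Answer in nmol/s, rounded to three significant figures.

67.6 nmol/s

From v = Vmax[S]/(Km+[S]), each point gives Vmax = v(Km+[S])/[S].
Equating: 22.0(Km+0.144)/0.144 = 52.5(Km+1.04)/1.04.
152.8·Km + 22.0 = 50.48·Km + 52.5, so (152.8 − 50.48)·Km = 52.5 − 22.0.
Km = 30.50/102.3 = 0.298 nM; then Vmax = 22.0(0.298+0.144)/0.144 = 67.6 nmol/s.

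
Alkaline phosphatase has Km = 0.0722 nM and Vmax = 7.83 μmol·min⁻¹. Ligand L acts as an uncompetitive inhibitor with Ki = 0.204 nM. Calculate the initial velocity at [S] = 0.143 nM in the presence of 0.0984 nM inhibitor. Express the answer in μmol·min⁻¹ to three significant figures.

α = 1 + [I]/Ki = 1 + 0.0984/0.204 = 1.482.
For an uncompetitive inhibitor, both parameters are divided by α, giving Vmax/α and Km/α: Km,app = 0.0487 nM, Vmax,app = 5.28 μmol·min⁻¹.
v = Vmax,app·[S]/(Km,app + [S]) = 5.28 × 0.143/(0.0487 + 0.143) = 3.94 μmol·min⁻¹.

3.94 μmol·min⁻¹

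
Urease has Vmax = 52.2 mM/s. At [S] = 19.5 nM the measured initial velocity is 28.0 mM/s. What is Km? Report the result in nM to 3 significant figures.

16.9 nM

v/Vmax = 28.0/52.2 = 0.5364 = [S]/(Km+[S]).
So Km + [S] = [S]/0.5364 = 36.35 nM, giving Km = 36.35 − 19.5 = 16.9 nM.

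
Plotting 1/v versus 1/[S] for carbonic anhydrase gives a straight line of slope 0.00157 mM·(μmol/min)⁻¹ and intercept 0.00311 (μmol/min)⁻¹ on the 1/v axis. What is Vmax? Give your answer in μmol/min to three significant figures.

The y-intercept of a Lineweaver–Burk plot equals 1/Vmax, so Vmax = 1/0.00311 = 322 μmol/min.

322 μmol/min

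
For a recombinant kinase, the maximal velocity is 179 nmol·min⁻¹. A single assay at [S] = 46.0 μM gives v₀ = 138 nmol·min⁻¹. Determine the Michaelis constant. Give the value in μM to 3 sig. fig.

v/Vmax = 138/179 = 0.7709 = [S]/(Km+[S]).
So Km + [S] = [S]/0.7709 = 59.67 μM, giving Km = 59.67 − 46.0 = 13.7 μM.

13.7 μM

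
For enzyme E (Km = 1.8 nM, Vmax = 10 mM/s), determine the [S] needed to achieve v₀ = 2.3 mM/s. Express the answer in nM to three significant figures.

The required fractional saturation is v/Vmax = 2.3/10 = 0.2300.
Then [S]/(Km+[S]) = 0.2300 ⇒ [S] = 1.8 × 0.2300/(1 − 0.2300) = 0.538 nM.

0.538 nM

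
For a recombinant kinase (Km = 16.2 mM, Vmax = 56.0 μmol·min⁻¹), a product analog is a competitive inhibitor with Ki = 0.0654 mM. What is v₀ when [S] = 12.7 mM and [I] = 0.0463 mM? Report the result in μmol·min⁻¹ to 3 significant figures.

With α = 1 + [I]/Ki = 1 + 0.0463/0.0654 = 1.708, the competitive rate law is v = Vmax[S] / (αKm + [S]).
v = 56.0×12.7 / (1.708×16.2 + 12.7) = 711.2/40.37 = 17.6 μmol·min⁻¹.

17.6 μmol·min⁻¹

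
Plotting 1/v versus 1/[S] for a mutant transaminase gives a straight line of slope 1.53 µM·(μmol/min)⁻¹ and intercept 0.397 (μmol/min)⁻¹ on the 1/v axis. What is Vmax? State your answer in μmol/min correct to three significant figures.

2.52 μmol/min

The y-intercept of a Lineweaver–Burk plot equals 1/Vmax, so Vmax = 1/0.397 = 2.52 μmol/min.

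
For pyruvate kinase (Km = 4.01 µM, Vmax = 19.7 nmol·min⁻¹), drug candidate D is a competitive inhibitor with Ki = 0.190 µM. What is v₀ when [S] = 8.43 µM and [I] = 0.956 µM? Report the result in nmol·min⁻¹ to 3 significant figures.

5.09 nmol·min⁻¹

With α = 1 + [I]/Ki = 1 + 0.956/0.190 = 6.032, the competitive rate law is v = Vmax[S] / (αKm + [S]).
v = 19.7×8.43 / (6.032×4.01 + 8.43) = 166.1/32.62 = 5.09 nmol·min⁻¹.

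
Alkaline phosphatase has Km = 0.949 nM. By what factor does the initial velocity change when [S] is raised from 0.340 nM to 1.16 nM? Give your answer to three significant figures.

2.09

Since Vmax cancels, v₂/v₁ = [S]₂(Km+[S]₁) / [S]₁(Km+[S]₂).
= 1.16×(0.949+0.340) / (0.340×(0.949+1.16)) = 1.495/0.7171 = 2.09.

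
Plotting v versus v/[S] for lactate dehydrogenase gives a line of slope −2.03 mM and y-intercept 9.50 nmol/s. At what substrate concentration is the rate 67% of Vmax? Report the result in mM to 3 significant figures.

4.12 mM

The Eadie–Hofstee slope gives Km = 2.03 mM (slope = −Km).
v/Vmax = [S]/(Km+[S]) = 0.67 ⇒ [S] = Km·0.67/(1−0.67) = 2.03 × 2.030 = 4.12 mM.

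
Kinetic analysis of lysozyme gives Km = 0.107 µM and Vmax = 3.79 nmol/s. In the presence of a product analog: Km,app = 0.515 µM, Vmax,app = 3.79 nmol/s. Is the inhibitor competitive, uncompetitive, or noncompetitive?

Km increases (0.107 → 0.515 µM) while Vmax is unchanged — the hallmark of competitive inhibition.

competitive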